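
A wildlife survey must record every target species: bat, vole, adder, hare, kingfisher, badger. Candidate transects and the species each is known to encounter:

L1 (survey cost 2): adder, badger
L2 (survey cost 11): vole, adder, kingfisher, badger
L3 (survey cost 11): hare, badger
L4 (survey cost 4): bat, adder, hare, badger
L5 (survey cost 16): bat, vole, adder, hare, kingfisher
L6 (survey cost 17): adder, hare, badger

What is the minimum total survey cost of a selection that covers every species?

15

L2, L4 cover every species at survey cost 11 + 4 = 15.
Any cover uses at least 2 transects; among all covering selections none totals below 15.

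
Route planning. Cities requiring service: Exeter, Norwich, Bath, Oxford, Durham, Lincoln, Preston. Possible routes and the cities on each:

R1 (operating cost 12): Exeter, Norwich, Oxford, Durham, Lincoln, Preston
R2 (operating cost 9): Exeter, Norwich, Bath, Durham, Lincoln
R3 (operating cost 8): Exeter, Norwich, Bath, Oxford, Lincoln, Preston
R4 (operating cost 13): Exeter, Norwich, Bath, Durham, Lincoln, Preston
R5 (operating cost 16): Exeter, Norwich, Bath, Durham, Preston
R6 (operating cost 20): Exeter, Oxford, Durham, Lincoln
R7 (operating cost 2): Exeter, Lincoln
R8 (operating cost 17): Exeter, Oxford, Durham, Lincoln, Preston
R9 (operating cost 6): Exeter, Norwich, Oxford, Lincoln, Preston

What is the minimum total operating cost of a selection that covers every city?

R2, R9 cover every city at operating cost 9 + 6 = 15.
Any cover uses at least 2 routes; among all covering selections none totals below 15.

15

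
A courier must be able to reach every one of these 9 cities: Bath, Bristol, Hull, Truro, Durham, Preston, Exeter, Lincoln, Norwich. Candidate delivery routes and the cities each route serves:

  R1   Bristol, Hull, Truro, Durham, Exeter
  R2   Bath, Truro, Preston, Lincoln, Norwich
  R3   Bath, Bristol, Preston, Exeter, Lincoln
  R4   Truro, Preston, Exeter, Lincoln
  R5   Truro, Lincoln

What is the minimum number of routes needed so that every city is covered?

R1, R2 together cover {Bath, Bristol, Hull, Truro, Durham, Preston, Exeter, Lincoln, Norwich} — every city.
No single route contains all 9 cities, so 2 is optimal.

2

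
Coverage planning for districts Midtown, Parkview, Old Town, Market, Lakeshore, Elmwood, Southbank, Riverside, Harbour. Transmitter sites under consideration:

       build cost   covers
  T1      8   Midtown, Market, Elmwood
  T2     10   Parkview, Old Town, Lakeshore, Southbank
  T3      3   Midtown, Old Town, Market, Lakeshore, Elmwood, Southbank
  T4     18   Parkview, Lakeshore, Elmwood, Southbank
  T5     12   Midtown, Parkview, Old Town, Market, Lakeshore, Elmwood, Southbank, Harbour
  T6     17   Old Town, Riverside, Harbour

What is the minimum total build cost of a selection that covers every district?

29

T5, T6 cover every district at build cost 12 + 17 = 29.
Any cover uses at least 2 transmitter sites; among all covering selections none totals below 29.
Greedy by coverage-per-build cost would pick T3, T5, T6 for 32 — worse than the optimum 29.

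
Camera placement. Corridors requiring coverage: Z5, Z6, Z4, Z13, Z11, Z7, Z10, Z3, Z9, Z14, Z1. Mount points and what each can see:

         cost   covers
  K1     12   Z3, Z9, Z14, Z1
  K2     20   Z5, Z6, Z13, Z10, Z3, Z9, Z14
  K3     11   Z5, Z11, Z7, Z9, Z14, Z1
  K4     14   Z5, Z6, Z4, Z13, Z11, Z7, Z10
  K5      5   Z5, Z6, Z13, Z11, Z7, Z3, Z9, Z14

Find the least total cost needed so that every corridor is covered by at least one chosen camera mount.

26

K1, K4 cover every corridor at cost 12 + 14 = 26.
Any cover uses at least 2 camera mounts; among all covering selections none totals below 26.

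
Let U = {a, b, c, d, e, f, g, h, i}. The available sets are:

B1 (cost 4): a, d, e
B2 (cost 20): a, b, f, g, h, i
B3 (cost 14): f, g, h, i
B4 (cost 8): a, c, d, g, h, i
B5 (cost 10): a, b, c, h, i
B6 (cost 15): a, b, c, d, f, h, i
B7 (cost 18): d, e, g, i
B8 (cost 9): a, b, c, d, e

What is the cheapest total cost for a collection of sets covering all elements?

23

B3, B8 cover every element at cost 14 + 9 = 23.
Any cover uses at least 2 sets; among all covering selections none totals below 23.
Greedy by coverage-per-cost would pick B1, B4, B6 for 27 — worse than the optimum 23.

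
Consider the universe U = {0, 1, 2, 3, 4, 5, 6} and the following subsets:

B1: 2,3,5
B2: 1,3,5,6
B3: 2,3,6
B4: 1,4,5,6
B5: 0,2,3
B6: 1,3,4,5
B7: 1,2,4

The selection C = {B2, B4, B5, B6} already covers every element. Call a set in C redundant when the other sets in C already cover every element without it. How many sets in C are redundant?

3

Drop B2: the rest still cover every element — redundant.
Drop B4: the rest still cover every element — redundant.
Drop B5: 0, 2 uncovered — not redundant.
Drop B6: the rest still cover every element — redundant.
3 redundant: B2, B4, B6.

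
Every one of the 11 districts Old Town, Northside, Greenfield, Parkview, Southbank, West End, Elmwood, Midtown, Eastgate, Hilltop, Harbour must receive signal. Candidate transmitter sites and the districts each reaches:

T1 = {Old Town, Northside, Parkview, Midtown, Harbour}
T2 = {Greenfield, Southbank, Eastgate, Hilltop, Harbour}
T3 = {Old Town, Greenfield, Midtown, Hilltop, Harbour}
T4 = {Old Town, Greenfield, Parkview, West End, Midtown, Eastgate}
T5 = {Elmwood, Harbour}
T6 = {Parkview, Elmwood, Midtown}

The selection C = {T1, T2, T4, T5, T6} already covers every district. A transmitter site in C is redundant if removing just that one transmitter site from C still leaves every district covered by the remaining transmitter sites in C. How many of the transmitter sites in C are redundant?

Drop T1: Northside uncovered — not redundant.
Drop T2: Southbank, Hilltop uncovered — not redundant.
Drop T4: West End uncovered — not redundant.
Drop T5: the rest still cover every district — redundant.
Drop T6: the rest still cover every district — redundant.
2 redundant: T5, T6.

2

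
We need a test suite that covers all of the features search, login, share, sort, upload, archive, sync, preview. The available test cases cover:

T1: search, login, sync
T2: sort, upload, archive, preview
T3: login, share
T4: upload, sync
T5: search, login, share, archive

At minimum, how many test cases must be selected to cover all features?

T1, T2, T3 together cover {search, login, share, sort, upload, archive, sync, preview} — every feature.
No 2 of the 5 test cases cover everything (all 10 pairs fall short), so 3 is minimum.

3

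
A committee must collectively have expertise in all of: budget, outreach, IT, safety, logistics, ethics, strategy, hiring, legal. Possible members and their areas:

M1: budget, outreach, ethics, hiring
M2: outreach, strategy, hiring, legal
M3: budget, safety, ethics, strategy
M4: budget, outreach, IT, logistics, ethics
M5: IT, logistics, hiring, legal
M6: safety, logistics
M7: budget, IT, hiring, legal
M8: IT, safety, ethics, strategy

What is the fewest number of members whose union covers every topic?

M1, M3, M5 together cover {budget, outreach, IT, safety, logistics, ethics, strategy, hiring, legal} — every topic.
No 2 of the 8 members cover everything (all 28 pairs fall short), so 3 is minimum.

3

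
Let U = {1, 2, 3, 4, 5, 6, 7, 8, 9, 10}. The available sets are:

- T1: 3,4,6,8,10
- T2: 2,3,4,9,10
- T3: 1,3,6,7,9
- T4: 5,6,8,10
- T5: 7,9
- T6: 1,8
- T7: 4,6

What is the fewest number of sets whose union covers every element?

3

T2, T3, T4 together cover {1, 2, 3, 4, 5, 6, 7, 8, 9, 10} — every element.
No 2 of the 7 sets cover everything (all 21 pairs fall short), so 3 is minimum.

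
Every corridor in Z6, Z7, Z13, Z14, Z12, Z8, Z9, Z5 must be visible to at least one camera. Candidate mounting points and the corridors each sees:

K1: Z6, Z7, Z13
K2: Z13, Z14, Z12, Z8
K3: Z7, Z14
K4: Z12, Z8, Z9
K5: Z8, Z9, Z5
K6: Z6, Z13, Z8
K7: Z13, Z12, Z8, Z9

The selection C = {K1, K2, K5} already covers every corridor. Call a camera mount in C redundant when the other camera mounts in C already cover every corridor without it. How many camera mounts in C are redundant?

Drop K1: Z6, Z7 uncovered — not redundant.
Drop K2: Z14, Z12 uncovered — not redundant.
Drop K5: Z9, Z5 uncovered — not redundant.
None of the camera mounts in C is redundant.

0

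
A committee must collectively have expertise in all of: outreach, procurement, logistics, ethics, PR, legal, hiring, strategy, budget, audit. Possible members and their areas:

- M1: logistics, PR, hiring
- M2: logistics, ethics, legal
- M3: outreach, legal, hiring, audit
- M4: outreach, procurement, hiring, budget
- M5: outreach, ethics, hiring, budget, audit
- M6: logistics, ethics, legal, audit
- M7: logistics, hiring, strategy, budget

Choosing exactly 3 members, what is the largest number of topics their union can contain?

9

Choosing M1, M4, M6 covers {outreach, procurement, logistics, ethics, PR, legal, hiring, budget, audit} — 9 topics.
No choice of 3 members does better; here strategy is left uncovered.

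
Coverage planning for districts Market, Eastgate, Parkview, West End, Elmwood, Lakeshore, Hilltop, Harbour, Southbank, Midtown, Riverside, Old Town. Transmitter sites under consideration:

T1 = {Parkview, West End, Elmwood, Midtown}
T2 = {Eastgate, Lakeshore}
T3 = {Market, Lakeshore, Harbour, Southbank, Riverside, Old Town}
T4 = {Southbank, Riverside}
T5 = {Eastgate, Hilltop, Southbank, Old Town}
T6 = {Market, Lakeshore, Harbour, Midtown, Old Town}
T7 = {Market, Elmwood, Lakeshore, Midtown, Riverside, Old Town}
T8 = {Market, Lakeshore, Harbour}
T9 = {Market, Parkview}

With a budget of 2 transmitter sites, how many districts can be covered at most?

Choosing T1, T3 covers {Market, Parkview, West End, Elmwood, Lakeshore, Harbour, Southbank, Midtown, Riverside, Old Town} — 10 districts.
No choice of 2 transmitter sites does better; here Eastgate, Hilltop are left uncovered.

10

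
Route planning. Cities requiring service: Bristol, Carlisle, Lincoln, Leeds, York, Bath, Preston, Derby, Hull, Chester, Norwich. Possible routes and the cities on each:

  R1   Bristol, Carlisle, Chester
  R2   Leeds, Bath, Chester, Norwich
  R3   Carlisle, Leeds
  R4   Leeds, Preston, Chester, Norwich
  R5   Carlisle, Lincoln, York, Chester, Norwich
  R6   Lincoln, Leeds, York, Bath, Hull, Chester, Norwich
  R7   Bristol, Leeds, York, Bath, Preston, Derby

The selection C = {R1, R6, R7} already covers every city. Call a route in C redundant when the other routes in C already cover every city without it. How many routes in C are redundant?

Drop R1: Carlisle uncovered — not redundant.
Drop R6: Lincoln, Hull, Norwich uncovered — not redundant.
Drop R7: Preston, Derby uncovered — not redundant.
None of the routes in C is redundant.

0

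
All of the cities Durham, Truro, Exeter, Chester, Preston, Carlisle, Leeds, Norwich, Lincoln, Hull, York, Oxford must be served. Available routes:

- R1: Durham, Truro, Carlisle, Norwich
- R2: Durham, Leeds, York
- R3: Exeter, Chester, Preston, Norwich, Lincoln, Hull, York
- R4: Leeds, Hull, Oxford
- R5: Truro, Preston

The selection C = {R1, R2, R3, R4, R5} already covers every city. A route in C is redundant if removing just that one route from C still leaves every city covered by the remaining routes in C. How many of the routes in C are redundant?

Drop R1: Carlisle uncovered — not redundant.
Drop R2: the rest still cover every city — redundant.
Drop R3: Exeter, Chester, Lincoln uncovered — not redundant.
Drop R4: Oxford uncovered — not redundant.
Drop R5: the rest still cover every city — redundant.
2 redundant: R2, R5.

2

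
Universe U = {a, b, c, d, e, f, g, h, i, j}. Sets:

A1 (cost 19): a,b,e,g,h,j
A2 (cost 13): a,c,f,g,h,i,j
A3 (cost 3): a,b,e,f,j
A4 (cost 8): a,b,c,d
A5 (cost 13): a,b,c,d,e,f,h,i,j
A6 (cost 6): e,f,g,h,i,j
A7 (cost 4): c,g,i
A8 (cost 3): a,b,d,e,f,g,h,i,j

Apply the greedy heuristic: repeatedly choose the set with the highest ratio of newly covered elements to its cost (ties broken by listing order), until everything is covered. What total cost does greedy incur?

Pick 1: A8 adds 9 new (a, b, d, e, f, g, h, i, j) at cost 3 (ratio 9/3).
Pick 2: A7 adds 1 new (c) at cost 4 (ratio 1/4).
Greedy total cost: 3 + 4 = 7.

7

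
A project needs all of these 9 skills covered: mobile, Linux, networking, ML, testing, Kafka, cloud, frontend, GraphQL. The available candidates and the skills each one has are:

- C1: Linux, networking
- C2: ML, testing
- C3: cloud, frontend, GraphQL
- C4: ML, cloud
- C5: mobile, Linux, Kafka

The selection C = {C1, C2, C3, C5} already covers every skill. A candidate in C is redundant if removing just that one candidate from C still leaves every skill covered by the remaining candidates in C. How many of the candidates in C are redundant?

Drop C1: networking uncovered — not redundant.
Drop C2: ML, testing uncovered — not redundant.
Drop C3: cloud, frontend, GraphQL uncovered — not redundant.
Drop C5: mobile, Kafka uncovered — not redundant.
None of the candidates in C is redundant.

0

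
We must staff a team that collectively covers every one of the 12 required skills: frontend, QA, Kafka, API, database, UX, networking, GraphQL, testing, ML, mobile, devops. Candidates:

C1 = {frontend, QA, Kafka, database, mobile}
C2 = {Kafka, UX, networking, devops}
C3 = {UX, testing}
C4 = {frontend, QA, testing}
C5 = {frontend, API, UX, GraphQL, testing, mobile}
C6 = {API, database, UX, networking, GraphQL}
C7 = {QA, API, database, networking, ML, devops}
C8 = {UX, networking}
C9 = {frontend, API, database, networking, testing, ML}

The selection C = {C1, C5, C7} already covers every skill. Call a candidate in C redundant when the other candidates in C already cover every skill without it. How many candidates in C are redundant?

0

Drop C1: Kafka uncovered — not redundant.
Drop C5: UX, GraphQL, testing uncovered — not redundant.
Drop C7: networking, ML, devops uncovered — not redundant.
None of the candidates in C is redundant.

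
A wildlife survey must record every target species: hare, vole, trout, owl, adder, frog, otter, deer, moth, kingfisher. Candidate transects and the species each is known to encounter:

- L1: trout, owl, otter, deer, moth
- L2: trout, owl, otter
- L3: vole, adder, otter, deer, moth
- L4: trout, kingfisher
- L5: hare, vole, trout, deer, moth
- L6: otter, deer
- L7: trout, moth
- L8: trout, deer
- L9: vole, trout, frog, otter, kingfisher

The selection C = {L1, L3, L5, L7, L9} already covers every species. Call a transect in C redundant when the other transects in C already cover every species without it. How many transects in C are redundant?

Drop L1: owl uncovered — not redundant.
Drop L3: adder uncovered — not redundant.
Drop L5: hare uncovered — not redundant.
Drop L7: the rest still cover every species — redundant.
Drop L9: frog, kingfisher uncovered — not redundant.
1 redundant: L7.

1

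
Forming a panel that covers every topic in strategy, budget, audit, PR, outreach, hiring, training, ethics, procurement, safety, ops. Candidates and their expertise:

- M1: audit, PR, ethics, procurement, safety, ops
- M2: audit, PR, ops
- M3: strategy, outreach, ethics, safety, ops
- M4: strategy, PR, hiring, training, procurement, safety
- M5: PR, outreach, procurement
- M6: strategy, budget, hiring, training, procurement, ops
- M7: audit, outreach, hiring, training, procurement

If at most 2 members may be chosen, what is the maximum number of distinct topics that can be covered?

Choosing M1, M6 covers {strategy, budget, audit, PR, hiring, training, ethics, procurement, safety, ops} — 10 topics.
No choice of 2 members does better; here outreach is left uncovered.

10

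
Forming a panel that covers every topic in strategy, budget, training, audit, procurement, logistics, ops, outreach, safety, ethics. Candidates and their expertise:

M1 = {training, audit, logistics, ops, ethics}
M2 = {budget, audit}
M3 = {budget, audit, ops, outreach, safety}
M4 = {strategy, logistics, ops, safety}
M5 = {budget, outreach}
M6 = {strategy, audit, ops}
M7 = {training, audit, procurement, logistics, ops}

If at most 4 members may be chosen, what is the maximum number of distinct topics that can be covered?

Choosing M1, M3, M4, M7 covers {strategy, budget, training, audit, procurement, logistics, ops, outreach, safety, ethics} — 10 topics.
That is all 10 topics.

10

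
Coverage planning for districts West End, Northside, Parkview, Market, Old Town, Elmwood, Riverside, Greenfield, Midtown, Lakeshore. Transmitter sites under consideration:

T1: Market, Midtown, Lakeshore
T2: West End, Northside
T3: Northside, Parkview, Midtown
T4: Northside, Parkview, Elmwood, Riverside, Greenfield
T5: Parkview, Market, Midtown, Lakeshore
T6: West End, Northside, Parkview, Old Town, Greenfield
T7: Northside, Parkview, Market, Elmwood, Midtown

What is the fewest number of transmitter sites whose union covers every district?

T1, T4, T6 together cover {West End, Northside, Parkview, Market, Old Town, Elmwood, Riverside, Greenfield, Midtown, Lakeshore} — every district.
No 2 of the 7 transmitter sites cover everything (all 21 pairs fall short), so 3 is minimum.

3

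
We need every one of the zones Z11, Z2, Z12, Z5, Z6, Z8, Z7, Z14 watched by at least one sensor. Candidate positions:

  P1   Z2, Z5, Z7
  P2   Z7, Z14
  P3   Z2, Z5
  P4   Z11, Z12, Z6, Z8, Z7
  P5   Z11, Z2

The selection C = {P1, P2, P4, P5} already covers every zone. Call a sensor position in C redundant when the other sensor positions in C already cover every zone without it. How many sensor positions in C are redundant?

Drop P1: Z5 uncovered — not redundant.
Drop P2: Z14 uncovered — not redundant.
Drop P4: Z12, Z6, Z8 uncovered — not redundant.
Drop P5: the rest still cover every zone — redundant.
1 redundant: P5.

1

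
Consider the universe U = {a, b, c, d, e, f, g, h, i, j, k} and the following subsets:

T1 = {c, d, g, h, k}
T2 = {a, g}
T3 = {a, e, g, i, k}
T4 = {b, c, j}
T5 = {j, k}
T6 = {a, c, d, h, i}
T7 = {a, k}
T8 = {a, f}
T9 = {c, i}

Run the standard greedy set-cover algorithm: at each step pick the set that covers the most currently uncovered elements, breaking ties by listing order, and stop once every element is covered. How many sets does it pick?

Pick 1: T1 covers 5 new elements (c, d, g, h, k).
Pick 2: T3 covers 3 new elements (a, e, i).
Pick 3: T4 covers 2 new elements (b, j).
Pick 4: T8 covers 1 new elements (f).
Greedy uses 4 sets.

4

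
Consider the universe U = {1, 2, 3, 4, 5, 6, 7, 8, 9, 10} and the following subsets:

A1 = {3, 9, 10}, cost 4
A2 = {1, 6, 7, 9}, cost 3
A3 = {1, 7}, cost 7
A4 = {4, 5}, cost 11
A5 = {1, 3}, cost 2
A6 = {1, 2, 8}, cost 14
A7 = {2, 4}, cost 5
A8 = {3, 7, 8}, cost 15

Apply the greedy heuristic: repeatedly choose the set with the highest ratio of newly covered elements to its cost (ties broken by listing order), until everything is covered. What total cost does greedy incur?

37

Pick 1: A2 adds 4 new (1, 6, 7, 9) at cost 3 (ratio 4/3).
Pick 2: A1 adds 2 new (3, 10) at cost 4 (ratio 2/4).
Pick 3: A7 adds 2 new (2, 4) at cost 5 (ratio 2/5).
Pick 4: A4 adds 1 new (5) at cost 11 (ratio 1/11).
Pick 5: A6 adds 1 new (8) at cost 14 (ratio 1/14).
Greedy total cost: 3 + 4 + 5 + 11 + 14 = 37. (The true optimum is 32, so greedy overshoots here.)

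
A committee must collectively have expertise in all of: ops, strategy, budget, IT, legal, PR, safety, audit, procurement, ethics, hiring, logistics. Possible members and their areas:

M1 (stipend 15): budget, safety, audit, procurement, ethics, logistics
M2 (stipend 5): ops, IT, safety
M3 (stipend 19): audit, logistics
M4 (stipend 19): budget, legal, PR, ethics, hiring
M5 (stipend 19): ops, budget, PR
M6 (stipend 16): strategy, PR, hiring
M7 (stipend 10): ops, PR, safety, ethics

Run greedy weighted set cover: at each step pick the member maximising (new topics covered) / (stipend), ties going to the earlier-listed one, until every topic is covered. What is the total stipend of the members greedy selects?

55

Pick 1: M2 adds 3 new (ops, IT, safety) at stipend 5 (ratio 3/5).
Pick 2: M1 adds 5 new (budget, audit, procurement, ethics, logistics) at stipend 15 (ratio 5/15).
Pick 3: M6 adds 3 new (strategy, PR, hiring) at stipend 16 (ratio 3/16).
Pick 4: M4 adds 1 new (legal) at stipend 19 (ratio 1/19).
Greedy total stipend: 5 + 15 + 16 + 19 = 55.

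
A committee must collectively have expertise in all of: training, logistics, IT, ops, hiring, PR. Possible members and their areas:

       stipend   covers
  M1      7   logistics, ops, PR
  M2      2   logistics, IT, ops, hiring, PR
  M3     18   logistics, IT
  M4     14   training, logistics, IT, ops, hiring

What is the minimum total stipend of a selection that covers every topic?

M2, M4 cover every topic at stipend 2 + 14 = 16.
Any cover uses at least 2 members; among all covering selections none totals below 16.

16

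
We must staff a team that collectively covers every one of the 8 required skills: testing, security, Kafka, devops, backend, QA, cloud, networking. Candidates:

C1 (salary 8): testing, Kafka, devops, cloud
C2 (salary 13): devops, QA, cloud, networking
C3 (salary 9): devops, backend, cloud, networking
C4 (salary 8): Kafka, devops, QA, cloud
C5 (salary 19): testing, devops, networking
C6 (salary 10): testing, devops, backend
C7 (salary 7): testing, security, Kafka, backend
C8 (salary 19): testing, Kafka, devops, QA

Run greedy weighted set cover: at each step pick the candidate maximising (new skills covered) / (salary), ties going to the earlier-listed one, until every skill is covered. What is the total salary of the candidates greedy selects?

Pick 1: C7 adds 4 new (testing, security, Kafka, backend) at salary 7 (ratio 4/7).
Pick 2: C4 adds 3 new (devops, QA, cloud) at salary 8 (ratio 3/8).
Pick 3: C3 adds 1 new (networking) at salary 9 (ratio 1/9).
Greedy total salary: 7 + 8 + 9 = 24. (The true optimum is 20, so greedy overshoots here.)

24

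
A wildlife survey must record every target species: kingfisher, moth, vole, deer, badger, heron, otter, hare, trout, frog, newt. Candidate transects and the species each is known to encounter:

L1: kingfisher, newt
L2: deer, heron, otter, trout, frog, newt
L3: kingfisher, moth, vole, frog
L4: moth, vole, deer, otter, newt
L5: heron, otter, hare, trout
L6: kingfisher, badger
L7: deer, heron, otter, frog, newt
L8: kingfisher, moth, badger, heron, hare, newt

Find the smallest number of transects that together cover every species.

L2, L3, L8 together cover {kingfisher, moth, vole, deer, badger, heron, otter, hare, trout, frog, newt} — every species.
No 2 of the 8 transects cover everything (all 28 pairs fall short), so 3 is minimum.

3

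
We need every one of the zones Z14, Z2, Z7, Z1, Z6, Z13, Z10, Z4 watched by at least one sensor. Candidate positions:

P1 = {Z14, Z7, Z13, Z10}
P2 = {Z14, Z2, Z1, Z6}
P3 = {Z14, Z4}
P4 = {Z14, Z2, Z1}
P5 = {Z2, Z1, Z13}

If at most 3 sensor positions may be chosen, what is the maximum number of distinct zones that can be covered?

8

Choosing P1, P2, P3 covers {Z14, Z2, Z7, Z1, Z6, Z13, Z10, Z4} — 8 zones.
That is all 8 zones.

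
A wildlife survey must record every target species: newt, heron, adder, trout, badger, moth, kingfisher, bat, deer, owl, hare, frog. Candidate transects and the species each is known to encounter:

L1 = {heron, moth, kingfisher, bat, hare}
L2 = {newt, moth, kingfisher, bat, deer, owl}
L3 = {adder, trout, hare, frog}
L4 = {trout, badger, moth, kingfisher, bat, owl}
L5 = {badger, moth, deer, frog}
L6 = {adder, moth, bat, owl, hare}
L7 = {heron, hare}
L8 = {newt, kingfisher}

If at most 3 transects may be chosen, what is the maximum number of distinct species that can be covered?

11

Choosing L1, L2, L3 covers {newt, heron, adder, trout, moth, kingfisher, bat, deer, owl, hare, frog} — 11 species.
No choice of 3 transects does better; here badger is left uncovered.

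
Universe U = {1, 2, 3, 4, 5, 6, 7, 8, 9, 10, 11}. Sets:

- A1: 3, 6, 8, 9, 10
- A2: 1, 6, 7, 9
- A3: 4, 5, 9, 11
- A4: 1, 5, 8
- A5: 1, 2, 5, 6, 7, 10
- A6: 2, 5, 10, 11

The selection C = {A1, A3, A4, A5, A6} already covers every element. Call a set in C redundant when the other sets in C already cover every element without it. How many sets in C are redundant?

2

Drop A1: 3 uncovered — not redundant.
Drop A3: 4 uncovered — not redundant.
Drop A4: the rest still cover every element — redundant.
Drop A5: 7 uncovered — not redundant.
Drop A6: the rest still cover every element — redundant.
2 redundant: A4, A6.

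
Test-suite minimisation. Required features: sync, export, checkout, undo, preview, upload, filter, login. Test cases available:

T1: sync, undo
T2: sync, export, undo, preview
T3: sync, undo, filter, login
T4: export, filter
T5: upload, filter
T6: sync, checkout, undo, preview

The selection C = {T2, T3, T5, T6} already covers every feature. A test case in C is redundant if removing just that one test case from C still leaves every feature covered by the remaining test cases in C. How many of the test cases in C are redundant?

0

Drop T2: export uncovered — not redundant.
Drop T3: login uncovered — not redundant.
Drop T5: upload uncovered — not redundant.
Drop T6: checkout uncovered — not redundant.
None of the test cases in C is redundant.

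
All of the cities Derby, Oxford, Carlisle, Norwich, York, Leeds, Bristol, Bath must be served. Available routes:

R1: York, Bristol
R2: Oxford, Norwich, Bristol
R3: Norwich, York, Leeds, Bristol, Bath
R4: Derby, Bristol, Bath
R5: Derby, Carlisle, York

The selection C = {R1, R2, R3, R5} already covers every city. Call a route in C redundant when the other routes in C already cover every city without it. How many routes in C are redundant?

Drop R1: the rest still cover every city — redundant.
Drop R2: Oxford uncovered — not redundant.
Drop R3: Leeds, Bath uncovered — not redundant.
Drop R5: Derby, Carlisle uncovered — not redundant.
1 redundant: R1.

1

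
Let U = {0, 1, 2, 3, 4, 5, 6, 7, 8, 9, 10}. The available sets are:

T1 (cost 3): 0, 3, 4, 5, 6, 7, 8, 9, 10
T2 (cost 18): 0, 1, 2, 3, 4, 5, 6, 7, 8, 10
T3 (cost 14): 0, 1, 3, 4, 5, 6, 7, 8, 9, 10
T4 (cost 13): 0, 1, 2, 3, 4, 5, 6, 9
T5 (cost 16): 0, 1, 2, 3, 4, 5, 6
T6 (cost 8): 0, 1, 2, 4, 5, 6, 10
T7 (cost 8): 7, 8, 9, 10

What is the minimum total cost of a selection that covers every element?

11

T1, T6 cover every element at cost 3 + 8 = 11.
Any cover uses at least 2 sets; among all covering selections none totals below 11.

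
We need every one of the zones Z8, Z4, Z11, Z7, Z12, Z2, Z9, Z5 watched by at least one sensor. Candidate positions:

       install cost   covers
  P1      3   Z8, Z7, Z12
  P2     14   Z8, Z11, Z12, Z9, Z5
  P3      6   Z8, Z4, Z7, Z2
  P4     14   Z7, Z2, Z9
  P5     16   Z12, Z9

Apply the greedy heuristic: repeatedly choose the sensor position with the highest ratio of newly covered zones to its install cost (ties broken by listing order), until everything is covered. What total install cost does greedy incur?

Pick 1: P1 adds 3 new (Z8, Z7, Z12) at install cost 3 (ratio 3/3).
Pick 2: P3 adds 2 new (Z4, Z2) at install cost 6 (ratio 2/6).
Pick 3: P2 adds 3 new (Z11, Z9, Z5) at install cost 14 (ratio 3/14).
Greedy total install cost: 3 + 6 + 14 = 23. (The true optimum is 20, so greedy overshoots here.)

23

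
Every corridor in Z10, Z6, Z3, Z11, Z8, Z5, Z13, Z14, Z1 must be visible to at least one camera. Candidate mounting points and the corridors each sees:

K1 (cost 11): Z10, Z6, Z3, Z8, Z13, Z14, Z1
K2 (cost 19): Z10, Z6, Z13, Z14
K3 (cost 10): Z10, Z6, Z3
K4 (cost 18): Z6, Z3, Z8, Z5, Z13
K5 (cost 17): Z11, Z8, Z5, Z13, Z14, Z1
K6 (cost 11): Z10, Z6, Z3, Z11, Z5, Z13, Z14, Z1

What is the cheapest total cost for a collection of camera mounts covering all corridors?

K1, K6 cover every corridor at cost 11 + 11 = 22.
Any cover uses at least 2 camera mounts; among all covering selections none totals below 22.

22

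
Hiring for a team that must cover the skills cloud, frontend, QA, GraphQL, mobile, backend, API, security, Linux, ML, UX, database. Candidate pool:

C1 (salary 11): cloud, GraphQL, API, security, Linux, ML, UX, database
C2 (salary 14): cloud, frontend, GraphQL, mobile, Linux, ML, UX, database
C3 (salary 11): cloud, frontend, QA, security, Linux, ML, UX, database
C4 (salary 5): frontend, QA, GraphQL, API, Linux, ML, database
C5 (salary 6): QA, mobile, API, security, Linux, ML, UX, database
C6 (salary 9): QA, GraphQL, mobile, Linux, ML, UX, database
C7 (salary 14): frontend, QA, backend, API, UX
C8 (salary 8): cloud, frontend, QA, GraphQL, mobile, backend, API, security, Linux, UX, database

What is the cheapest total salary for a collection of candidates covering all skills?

C4, C8 cover every skill at salary 5 + 8 = 13.
Any cover uses at least 2 candidates; among all covering selections none totals below 13.

13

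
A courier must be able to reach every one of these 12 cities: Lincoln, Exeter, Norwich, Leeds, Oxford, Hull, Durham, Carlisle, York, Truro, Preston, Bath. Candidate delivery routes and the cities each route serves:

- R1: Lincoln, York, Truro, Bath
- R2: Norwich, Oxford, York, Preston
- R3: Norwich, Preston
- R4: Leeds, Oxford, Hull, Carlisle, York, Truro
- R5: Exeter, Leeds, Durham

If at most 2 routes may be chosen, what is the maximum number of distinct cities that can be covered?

Choosing R1, R4 covers {Lincoln, Leeds, Oxford, Hull, Carlisle, York, Truro, Bath} — 8 cities.
No choice of 2 routes does better; here Exeter, Norwich, Durham, Preston are left uncovered.

8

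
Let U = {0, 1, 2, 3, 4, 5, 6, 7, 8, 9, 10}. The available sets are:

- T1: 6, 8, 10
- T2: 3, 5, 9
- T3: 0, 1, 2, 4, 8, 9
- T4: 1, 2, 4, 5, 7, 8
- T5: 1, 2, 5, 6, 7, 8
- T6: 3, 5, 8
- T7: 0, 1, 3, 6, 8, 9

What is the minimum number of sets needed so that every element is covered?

T1, T4, T7 together cover {0, 1, 2, 3, 4, 5, 6, 7, 8, 9, 10} — every element.
No 2 of the 7 sets cover everything (all 21 pairs fall short), so 3 is minimum.

3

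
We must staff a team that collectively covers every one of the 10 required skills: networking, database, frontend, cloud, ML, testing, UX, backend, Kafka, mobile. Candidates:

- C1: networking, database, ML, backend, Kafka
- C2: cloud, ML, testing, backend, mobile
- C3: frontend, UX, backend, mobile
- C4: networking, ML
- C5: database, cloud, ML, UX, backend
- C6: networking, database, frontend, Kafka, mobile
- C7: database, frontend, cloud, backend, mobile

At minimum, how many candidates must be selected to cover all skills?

3

C1, C2, C3 together cover {networking, database, frontend, cloud, ML, testing, UX, backend, Kafka, mobile} — every skill.
No 2 of the 7 candidates cover everything (all 21 pairs fall short), so 3 is minimum.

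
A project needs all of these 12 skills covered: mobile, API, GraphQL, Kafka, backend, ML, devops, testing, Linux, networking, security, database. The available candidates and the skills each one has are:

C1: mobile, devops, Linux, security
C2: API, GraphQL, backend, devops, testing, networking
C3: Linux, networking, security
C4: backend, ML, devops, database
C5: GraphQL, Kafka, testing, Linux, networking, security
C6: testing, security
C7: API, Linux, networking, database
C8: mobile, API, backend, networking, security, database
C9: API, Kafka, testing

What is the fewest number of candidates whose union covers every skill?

C4, C5, C8 together cover {mobile, API, GraphQL, Kafka, backend, ML, devops, testing, Linux, networking, security, database} — every skill.
No 2 of the 9 candidates cover everything (all 36 pairs fall short), so 3 is minimum.
Greedy (largest uncovered first) would take C2, C1, C4, C5 — 4 candidates — but 3 suffice.

3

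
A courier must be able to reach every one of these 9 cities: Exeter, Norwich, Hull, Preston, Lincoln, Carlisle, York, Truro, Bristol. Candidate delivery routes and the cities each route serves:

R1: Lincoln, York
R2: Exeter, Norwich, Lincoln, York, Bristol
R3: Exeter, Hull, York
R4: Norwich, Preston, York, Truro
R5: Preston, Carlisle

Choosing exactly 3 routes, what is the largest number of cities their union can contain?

Choosing R2, R3, R4 covers {Exeter, Norwich, Hull, Preston, Lincoln, York, Truro, Bristol} — 8 cities.
No choice of 3 routes does better; here Carlisle is left uncovered.

8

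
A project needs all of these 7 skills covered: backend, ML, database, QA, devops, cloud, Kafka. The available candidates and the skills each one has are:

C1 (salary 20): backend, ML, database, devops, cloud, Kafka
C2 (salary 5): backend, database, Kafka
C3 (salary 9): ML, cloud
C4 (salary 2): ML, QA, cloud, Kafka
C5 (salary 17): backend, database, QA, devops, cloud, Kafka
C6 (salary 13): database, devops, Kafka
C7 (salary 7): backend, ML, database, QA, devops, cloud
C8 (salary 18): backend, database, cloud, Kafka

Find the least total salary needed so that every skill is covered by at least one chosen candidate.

C4, C7 cover every skill at salary 2 + 7 = 9.
Any cover uses at least 2 candidates; among all covering selections none totals below 9.

9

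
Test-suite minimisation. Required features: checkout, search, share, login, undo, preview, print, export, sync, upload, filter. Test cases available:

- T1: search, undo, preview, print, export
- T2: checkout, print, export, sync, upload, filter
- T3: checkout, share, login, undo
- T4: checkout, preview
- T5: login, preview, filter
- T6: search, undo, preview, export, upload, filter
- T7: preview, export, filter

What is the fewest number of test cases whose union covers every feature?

3

T1, T2, T3 together cover {checkout, search, share, login, undo, preview, print, export, sync, upload, filter} — every feature.
No 2 of the 7 test cases cover everything (all 21 pairs fall short), so 3 is minimum.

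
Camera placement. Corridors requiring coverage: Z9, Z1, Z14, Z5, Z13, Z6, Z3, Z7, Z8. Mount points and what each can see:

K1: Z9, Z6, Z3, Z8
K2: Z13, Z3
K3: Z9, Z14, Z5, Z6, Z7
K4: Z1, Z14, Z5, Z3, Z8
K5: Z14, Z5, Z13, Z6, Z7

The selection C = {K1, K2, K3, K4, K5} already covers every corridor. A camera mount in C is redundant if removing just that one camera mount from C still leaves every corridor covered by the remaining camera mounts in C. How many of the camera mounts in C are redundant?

4

Drop K1: the rest still cover every corridor — redundant.
Drop K2: the rest still cover every corridor — redundant.
Drop K3: the rest still cover every corridor — redundant.
Drop K4: Z1 uncovered — not redundant.
Drop K5: the rest still cover every corridor — redundant.
4 redundant: K1, K2, K3, K5.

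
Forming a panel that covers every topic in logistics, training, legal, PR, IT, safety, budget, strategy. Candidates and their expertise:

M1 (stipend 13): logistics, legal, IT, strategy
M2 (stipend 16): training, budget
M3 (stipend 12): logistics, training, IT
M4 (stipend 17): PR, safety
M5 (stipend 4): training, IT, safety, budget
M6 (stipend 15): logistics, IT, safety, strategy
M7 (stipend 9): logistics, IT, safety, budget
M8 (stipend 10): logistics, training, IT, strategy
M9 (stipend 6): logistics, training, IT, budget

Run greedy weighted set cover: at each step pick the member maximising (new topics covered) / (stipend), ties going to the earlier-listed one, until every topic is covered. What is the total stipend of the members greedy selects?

Pick 1: M5 adds 4 new (training, IT, safety, budget) at stipend 4 (ratio 4/4).
Pick 2: M1 adds 3 new (logistics, legal, strategy) at stipend 13 (ratio 3/13).
Pick 3: M4 adds 1 new (PR) at stipend 17 (ratio 1/17).
Greedy total stipend: 4 + 13 + 17 = 34.

34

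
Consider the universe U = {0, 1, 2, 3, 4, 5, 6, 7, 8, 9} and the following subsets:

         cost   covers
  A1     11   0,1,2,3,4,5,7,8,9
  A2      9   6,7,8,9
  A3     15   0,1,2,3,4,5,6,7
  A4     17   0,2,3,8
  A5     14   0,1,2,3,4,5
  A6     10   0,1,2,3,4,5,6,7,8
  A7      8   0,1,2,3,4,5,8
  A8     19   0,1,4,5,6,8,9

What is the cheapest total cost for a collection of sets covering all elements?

A2, A7 cover every element at cost 9 + 8 = 17.
Any cover uses at least 2 sets; among all covering selections none totals below 17.

17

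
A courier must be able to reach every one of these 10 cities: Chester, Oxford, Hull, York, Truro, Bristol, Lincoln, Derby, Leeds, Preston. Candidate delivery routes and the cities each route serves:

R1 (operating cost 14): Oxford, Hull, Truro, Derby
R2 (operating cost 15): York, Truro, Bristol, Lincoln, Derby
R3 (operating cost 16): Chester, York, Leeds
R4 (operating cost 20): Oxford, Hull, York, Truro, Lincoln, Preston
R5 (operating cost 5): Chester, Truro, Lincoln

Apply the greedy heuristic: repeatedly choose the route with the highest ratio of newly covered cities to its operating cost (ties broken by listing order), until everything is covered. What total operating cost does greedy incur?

70

Pick 1: R5 adds 3 new (Chester, Truro, Lincoln) at operating cost 5 (ratio 3/5).
Pick 2: R1 adds 3 new (Oxford, Hull, Derby) at operating cost 14 (ratio 3/14).
Pick 3: R2 adds 2 new (York, Bristol) at operating cost 15 (ratio 2/15).
Pick 4: R3 adds 1 new (Leeds) at operating cost 16 (ratio 1/16).
Pick 5: R4 adds 1 new (Preston) at operating cost 20 (ratio 1/20).
Greedy total operating cost: 5 + 14 + 15 + 16 + 20 = 70. (The true optimum is 51, so greedy overshoots here.)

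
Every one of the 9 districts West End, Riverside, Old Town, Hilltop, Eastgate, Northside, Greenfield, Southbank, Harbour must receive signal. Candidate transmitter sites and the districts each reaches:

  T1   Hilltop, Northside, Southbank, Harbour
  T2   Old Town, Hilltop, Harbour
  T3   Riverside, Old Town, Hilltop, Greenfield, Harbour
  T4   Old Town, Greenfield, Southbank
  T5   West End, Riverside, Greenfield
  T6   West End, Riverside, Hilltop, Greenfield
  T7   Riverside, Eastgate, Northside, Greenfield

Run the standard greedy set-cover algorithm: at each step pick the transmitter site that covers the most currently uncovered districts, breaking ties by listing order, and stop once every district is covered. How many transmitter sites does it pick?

4

Pick 1: T3 covers 5 new districts (Riverside, Old Town, Hilltop, Greenfield, Harbour).
Pick 2: T1 covers 2 new districts (Northside, Southbank).
Pick 3: T5 covers 1 new districts (West End).
Pick 4: T7 covers 1 new districts (Eastgate).
Greedy uses 4 transmitter sites.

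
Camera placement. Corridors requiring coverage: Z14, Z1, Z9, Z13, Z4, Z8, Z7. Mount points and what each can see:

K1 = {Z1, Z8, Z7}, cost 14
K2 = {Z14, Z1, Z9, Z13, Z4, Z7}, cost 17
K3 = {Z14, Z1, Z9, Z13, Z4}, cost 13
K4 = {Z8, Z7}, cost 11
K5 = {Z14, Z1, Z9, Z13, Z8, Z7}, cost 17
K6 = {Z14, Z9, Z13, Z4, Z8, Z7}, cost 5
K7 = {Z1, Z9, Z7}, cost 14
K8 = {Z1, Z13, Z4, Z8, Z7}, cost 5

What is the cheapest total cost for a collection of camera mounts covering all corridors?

K6, K8 cover every corridor at cost 5 + 5 = 10.
Any cover uses at least 2 camera mounts; among all covering selections none totals below 10.

10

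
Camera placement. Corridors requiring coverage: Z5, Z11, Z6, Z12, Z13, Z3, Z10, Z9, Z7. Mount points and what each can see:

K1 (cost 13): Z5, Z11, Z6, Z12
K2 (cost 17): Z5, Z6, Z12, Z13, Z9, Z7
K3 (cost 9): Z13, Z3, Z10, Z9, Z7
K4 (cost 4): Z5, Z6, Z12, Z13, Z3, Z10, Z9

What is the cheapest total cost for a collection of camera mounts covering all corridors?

K1, K3 cover every corridor at cost 13 + 9 = 22.
Any cover uses at least 2 camera mounts; among all covering selections none totals below 22.

22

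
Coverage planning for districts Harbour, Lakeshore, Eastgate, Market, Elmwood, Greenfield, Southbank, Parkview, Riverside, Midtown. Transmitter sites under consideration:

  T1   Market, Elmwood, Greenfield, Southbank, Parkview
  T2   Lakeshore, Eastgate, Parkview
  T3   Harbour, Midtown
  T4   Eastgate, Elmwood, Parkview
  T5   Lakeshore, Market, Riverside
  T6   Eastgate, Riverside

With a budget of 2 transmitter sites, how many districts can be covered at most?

Choosing T1, T2 covers {Lakeshore, Eastgate, Market, Elmwood, Greenfield, Southbank, Parkview} — 7 districts.
No choice of 2 transmitter sites does better; here Harbour, Riverside, Midtown are left uncovered.

7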